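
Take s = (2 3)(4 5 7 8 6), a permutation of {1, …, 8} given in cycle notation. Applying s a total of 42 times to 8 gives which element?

4

8 lies in the 5-cycle (4 5 7 8 6).
Powers repeat with period 5 on this cycle, and 42 mod 5 = 2, so s^42(8) = s^2(8).
Stepping 2 places around the cycle: 8 → 6 → 4.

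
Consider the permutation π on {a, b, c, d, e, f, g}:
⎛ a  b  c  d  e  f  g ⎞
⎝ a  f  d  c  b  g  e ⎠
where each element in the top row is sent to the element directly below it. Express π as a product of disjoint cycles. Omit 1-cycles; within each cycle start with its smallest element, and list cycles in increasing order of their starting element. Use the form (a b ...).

Iterating π from b gives b → f → g → e → b; that is the 4-cycle (b f g e).
Continuing from each remaining unvisited element yields (b f g e)(c d).

(b f g e)(c d)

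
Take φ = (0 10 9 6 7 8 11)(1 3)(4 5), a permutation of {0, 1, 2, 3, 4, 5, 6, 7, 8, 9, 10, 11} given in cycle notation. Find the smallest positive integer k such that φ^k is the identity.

The cycle type of φ is (7, 2, 2, 1).
Since disjoint cycles commute, ord(φ) = lcm(7, 2, 2) = 14.

14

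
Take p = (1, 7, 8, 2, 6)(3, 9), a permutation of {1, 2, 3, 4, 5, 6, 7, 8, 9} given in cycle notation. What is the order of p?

10

The disjoint cycles have lengths 5, 2, 1, 1.
The order of p is the least common multiple of its cycle lengths: lcm(5, 2) = 10.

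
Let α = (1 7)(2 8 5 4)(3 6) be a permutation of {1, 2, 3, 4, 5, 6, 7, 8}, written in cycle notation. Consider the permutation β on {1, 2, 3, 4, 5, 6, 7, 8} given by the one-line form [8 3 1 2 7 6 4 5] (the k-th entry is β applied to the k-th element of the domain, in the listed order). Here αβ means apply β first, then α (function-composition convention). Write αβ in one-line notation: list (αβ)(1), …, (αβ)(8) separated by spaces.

Chase each element through β then α: 1 → 8 → 5; 2 → 3 → 6; 3 → 1 → 7; 4 → 2 → 8; 5 → 7 → 1; 6 → 6 → 3; 7 → 4 → 2; 8 → 5 → 4.
So αβ in one-line form is 5 6 7 8 1 3 2 4.

5 6 7 8 1 3 2 4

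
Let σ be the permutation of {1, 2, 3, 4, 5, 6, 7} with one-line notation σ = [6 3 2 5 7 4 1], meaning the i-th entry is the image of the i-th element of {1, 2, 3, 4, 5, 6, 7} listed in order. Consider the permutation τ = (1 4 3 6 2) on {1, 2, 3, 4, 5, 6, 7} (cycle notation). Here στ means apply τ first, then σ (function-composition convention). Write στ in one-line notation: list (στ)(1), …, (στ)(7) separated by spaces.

Chase each element through τ then σ: 1 → 4 → 5; 2 → 1 → 6; 3 → 6 → 4; 4 → 3 → 2; 5 → 5 → 7; 6 → 2 → 3; 7 → 7 → 1.
So στ in one-line form is 5 6 4 2 7 3 1.

5 6 4 2 7 3 1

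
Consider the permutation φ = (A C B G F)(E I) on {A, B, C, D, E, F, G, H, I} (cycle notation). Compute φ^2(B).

B lies in the 5-cycle (A C B G F).
Advancing 2 steps from B: B → G → F.

F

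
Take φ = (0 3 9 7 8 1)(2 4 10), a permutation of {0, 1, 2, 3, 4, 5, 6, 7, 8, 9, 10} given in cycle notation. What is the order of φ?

The cycle type of φ is (6, 3, 1, 1).
The order of φ is the least common multiple of its cycle lengths: lcm(6, 3) = 6.

6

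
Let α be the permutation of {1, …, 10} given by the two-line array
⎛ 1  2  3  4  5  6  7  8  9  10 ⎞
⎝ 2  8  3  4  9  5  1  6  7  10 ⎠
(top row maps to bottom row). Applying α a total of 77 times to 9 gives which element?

9

Tracing 9 → 7 → … returns to 9 after 7 steps, so 9 lies in a 7-cycle (1, 2, 8, 6, 5, 9, 7).
Powers repeat with period 7 on this cycle, and 77 mod 7 = 0, so α^77(9) = α^0(9).
So α^77(9) = 9.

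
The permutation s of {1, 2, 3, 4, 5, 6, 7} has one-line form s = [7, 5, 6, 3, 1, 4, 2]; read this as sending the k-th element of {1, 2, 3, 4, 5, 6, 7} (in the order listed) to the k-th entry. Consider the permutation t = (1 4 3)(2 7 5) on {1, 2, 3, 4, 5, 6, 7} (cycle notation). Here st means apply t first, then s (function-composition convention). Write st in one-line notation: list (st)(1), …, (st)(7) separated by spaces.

(st)(x) = s(t(x)). Computing each image: s(t(1)) = s(4) = 3, s(t(2)) = s(7) = 2, s(t(3)) = s(1) = 7, s(t(4)) = s(3) = 6, s(t(5)) = s(2) = 5, s(t(6)) = s(6) = 4, s(t(7)) = s(5) = 1.
Hence st = [3 2 7 6 5 4 1].

3 2 7 6 5 4 1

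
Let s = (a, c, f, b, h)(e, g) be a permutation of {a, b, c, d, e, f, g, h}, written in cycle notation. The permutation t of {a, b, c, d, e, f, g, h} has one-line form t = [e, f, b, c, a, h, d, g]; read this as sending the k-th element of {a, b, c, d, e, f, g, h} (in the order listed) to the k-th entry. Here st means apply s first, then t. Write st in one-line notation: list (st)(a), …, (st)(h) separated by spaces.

For each element, apply s then t: a → c → b; b → h → g; c → f → h; d → d → c; e → g → d; f → b → f; g → e → a; h → a → e.
So st in one-line form is b g h c d f a e.

b g h c d f a e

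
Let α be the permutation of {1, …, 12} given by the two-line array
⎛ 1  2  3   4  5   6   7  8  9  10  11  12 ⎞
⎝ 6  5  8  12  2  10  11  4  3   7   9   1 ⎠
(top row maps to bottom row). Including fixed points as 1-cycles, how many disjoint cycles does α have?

2

The cycle decomposition is (1, 6, 10, 7, 11, 9, 3, 8, 4, 12)(2, 5), which has 2 cycles (counting 1-cycles).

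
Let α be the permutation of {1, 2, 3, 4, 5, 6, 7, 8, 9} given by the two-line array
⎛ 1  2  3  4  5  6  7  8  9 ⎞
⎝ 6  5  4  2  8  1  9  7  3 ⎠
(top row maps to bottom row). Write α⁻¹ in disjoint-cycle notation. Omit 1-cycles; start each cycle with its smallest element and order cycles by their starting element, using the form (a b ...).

(1 6)(2 4 3 9 7 8 5)

First write α in disjoint cycles: (1 6)(2 5 8 7 9 3 4).
Reversing each cycle (and rotating so the smallest element leads) gives α⁻¹ = (1 6)(2 4 3 9 7 8 5).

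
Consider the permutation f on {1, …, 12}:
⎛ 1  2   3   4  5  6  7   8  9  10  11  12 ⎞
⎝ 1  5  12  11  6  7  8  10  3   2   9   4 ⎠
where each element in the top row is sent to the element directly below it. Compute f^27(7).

Tracing 7 → 8 → … returns to 7 after 6 steps, so 7 lies in a 6-cycle (2 5 6 7 8 10).
Since the cycle has length 6, f^27 acts on it the same as f^3 (27 mod 6 = 3).
Advancing 3 steps from 7: 7 → 8 → 10 → 2.

2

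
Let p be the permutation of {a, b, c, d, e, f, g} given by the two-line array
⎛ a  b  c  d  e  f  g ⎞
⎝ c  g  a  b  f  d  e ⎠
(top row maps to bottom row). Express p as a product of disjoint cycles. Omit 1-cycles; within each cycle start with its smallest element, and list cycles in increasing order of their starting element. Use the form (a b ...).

Start at a and follow images: a → c → a, giving the cycle (a c).
Repeating from the next unused element and collecting all non-trivial cycles gives (a c)(b g e f d).

(a c)(b g e f d)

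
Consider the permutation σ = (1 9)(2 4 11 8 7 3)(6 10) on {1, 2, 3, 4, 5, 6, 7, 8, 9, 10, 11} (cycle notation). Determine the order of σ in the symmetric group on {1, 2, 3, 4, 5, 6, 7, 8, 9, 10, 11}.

6

The disjoint cycles have lengths 6, 2, 2, 1.
The order is lcm(6, 2, 2) = 6.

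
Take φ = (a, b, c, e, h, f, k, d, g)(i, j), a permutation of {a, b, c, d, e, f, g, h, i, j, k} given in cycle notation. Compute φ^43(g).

k

g lies in the 9-cycle (a, b, c, e, h, f, k, d, g).
On a 9-cycle, φ^9 is the identity, so φ^43 = φ^7 there (43 ≡ 7 mod 9).
Advancing 7 steps from g: g → a → b → c → e → h → f → k.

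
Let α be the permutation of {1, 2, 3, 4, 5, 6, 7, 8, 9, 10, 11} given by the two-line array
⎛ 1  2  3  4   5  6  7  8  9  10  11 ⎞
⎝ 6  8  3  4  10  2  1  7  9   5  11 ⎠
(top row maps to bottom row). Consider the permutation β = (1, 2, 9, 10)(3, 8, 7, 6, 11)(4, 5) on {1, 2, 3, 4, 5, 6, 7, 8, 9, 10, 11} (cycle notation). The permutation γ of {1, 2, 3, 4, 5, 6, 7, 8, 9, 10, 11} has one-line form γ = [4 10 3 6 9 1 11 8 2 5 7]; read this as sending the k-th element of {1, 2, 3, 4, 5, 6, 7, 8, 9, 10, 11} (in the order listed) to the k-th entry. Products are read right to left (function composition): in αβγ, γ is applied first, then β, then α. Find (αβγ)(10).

Chase 10: γ(10) = 5; β(5) = 4; α(4) = 4. Hence (αβγ)(10) = 4.

4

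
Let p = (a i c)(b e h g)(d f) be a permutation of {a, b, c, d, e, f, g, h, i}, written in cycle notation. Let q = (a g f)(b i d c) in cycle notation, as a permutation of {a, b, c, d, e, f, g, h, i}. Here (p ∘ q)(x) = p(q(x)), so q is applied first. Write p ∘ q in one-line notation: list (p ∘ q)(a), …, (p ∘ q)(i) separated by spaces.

(p ∘ q)(x) = p(q(x)). Computing each image: p(q(a)) = p(g) = b, p(q(b)) = p(i) = c, p(q(c)) = p(b) = e, p(q(d)) = p(c) = a, p(q(e)) = p(e) = h, p(q(f)) = p(a) = i, p(q(g)) = p(f) = d, p(q(h)) = p(h) = g, p(q(i)) = p(d) = f.
Hence p ∘ q = [b c e a h i d g f].

b c e a h i d g f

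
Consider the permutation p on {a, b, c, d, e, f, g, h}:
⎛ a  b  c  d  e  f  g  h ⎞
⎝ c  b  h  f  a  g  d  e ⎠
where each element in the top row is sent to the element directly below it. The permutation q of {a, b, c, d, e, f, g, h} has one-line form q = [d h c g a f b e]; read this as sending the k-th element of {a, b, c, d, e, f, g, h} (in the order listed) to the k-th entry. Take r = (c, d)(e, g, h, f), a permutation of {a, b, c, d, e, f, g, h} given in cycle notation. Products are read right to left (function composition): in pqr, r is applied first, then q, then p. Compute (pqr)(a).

(pqr)(a) = p(q(r(a))). r(a) = a, then q(a) = d, then p(d) = f, so the result is f.

f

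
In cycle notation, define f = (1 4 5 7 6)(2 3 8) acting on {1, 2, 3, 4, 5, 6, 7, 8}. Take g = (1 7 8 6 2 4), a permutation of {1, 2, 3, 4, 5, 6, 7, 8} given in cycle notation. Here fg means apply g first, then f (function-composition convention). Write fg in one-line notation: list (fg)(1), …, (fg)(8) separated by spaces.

(fg)(x) = f(g(x)). Computing each image: f(g(1)) = f(7) = 6, f(g(2)) = f(4) = 5, f(g(3)) = f(3) = 8, f(g(4)) = f(1) = 4, f(g(5)) = f(5) = 7, f(g(6)) = f(2) = 3, f(g(7)) = f(8) = 2, f(g(8)) = f(6) = 1.
Hence fg = [6 5 8 4 7 3 2 1].

6 5 8 4 7 3 2 1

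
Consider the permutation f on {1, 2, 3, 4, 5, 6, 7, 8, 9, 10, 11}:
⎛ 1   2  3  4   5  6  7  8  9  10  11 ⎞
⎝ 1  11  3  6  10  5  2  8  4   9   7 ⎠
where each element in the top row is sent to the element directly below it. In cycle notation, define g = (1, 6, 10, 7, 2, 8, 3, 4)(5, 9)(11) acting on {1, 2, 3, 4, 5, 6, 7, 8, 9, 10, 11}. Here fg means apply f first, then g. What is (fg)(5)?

(fg)(5) = g(f(5)). f(5) = 10, then g(10) = 7. So (fg)(5) = 7.

7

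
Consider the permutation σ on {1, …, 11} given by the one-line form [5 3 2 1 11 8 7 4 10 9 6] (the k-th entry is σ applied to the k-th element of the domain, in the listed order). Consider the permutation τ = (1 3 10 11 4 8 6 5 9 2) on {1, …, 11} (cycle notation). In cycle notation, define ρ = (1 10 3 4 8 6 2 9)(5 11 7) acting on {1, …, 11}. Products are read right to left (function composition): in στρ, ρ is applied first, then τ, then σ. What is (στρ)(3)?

4

Chase 3: ρ(3) = 4; τ(4) = 8; σ(8) = 4. Hence (στρ)(3) = 4.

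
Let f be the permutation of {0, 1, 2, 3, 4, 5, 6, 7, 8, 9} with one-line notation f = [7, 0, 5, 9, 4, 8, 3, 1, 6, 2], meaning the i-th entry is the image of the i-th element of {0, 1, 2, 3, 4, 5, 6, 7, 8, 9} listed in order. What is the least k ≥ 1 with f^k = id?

Decomposing into disjoint cycles gives cycle lengths 6, 3, 1.
The order is lcm(6, 3) = 6.

6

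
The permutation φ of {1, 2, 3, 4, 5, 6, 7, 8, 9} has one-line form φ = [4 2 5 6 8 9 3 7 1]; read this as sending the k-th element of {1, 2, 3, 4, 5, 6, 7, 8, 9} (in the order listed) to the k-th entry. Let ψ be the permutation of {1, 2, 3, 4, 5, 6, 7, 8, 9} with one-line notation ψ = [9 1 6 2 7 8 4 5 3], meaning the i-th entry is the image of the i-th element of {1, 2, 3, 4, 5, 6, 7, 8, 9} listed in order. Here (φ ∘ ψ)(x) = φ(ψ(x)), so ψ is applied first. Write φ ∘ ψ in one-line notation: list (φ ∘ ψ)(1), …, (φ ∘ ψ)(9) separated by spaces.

1 4 9 2 3 7 6 8 5

(φ ∘ ψ)(x) = φ(ψ(x)). Computing each image: φ(ψ(1)) = φ(9) = 1, φ(ψ(2)) = φ(1) = 4, φ(ψ(3)) = φ(6) = 9, φ(ψ(4)) = φ(2) = 2, φ(ψ(5)) = φ(7) = 3, φ(ψ(6)) = φ(8) = 7, φ(ψ(7)) = φ(4) = 6, φ(ψ(8)) = φ(5) = 8, φ(ψ(9)) = φ(3) = 5.
Hence φ ∘ ψ = [1 4 9 2 3 7 6 8 5].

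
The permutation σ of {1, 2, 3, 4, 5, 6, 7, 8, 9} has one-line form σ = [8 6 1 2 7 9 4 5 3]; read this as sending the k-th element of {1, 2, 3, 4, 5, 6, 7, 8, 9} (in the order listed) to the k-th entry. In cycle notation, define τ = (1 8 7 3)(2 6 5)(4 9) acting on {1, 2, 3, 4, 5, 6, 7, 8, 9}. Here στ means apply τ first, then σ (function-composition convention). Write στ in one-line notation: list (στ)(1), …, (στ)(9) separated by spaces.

(στ)(x) = σ(τ(x)). Computing each image: σ(τ(1)) = σ(8) = 5, σ(τ(2)) = σ(6) = 9, σ(τ(3)) = σ(1) = 8, σ(τ(4)) = σ(9) = 3, σ(τ(5)) = σ(2) = 6, σ(τ(6)) = σ(5) = 7, σ(τ(7)) = σ(3) = 1, σ(τ(8)) = σ(7) = 4, σ(τ(9)) = σ(4) = 2.
Hence στ = [5 9 8 3 6 7 1 4 2].

5 9 8 3 6 7 1 4 2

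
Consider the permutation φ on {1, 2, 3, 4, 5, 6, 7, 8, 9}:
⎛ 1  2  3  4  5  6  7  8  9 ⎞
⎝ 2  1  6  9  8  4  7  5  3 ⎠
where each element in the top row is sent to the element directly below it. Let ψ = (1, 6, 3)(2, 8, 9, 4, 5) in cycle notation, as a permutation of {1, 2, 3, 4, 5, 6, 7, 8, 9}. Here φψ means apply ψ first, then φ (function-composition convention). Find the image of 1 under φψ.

First apply ψ: ψ(1) = 6, then φ(6) = 4. Thus (φψ)(1) = 4.

4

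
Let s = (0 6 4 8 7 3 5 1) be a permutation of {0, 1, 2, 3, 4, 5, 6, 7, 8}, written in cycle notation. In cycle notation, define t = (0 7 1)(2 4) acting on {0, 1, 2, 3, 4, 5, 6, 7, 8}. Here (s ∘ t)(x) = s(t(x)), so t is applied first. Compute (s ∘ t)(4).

2

t(4) = 2, then s(2) = 2; composing gives (s ∘ t)(4) = 2.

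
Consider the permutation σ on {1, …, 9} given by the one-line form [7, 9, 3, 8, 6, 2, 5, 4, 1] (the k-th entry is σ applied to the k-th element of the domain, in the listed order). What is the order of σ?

6

Decomposing into disjoint cycles gives cycle lengths 6, 2, 1.
Since disjoint cycles commute, ord(σ) = lcm(6, 2) = 6.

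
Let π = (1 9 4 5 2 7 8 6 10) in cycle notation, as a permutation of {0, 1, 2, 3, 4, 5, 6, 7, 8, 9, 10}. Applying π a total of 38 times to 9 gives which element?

5

9 lies in the 9-cycle (1 9 4 5 2 7 8 6 10).
Powers repeat with period 9 on this cycle, and 38 mod 9 = 2, so π^38(9) = π^2(9).
Advancing 2 steps from 9: 9 → 4 → 5.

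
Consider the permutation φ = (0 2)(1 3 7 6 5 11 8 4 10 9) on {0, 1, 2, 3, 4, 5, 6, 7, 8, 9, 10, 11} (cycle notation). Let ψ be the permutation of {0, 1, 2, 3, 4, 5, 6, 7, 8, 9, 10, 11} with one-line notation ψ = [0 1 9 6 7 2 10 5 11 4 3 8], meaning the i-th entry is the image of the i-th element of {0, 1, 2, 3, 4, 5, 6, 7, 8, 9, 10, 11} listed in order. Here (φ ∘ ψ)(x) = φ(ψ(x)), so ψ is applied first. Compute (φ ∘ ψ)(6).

(φ ∘ ψ)(6) = φ(ψ(6)). ψ(6) = 10, then φ(10) = 9. So (φ ∘ ψ)(6) = 9.

9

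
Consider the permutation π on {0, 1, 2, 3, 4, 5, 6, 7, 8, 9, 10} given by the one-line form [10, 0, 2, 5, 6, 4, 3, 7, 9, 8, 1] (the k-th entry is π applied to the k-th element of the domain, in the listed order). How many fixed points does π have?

2

The fixed points (elements with π(x) = x) are {2, 7}, so there are 2.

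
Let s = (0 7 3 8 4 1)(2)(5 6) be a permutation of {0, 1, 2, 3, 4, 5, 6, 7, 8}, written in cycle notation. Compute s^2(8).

8 lies in the 6-cycle (0 7 3 8 4 1).
Stepping 2 places around the cycle: 8 → 4 → 1.

1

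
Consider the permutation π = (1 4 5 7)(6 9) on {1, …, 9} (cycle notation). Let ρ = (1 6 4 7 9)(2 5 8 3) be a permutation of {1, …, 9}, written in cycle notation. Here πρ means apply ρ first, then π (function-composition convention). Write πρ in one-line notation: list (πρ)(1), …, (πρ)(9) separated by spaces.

For each element, apply ρ then π: 1 → 6 → 9; 2 → 5 → 7; 3 → 2 → 2; 4 → 7 → 1; 5 → 8 → 8; 6 → 4 → 5; 7 → 9 → 6; 8 → 3 → 3; 9 → 1 → 4.
Collecting the images, πρ = [9 7 2 1 8 5 6 3 4].

9 7 2 1 8 5 6 3 4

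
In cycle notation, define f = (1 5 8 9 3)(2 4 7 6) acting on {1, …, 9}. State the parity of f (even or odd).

odd

The cycle lengths are 5, 4.
A cycle of length ℓ contributes ℓ−1 transpositions, so f is a product of 4 + 3 = 7 transpositions — odd.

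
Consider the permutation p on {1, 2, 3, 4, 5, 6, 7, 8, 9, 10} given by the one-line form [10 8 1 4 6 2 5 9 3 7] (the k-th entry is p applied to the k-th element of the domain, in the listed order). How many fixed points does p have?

1

The fixed points (elements with p(x) = x) are {4}, so there is 1.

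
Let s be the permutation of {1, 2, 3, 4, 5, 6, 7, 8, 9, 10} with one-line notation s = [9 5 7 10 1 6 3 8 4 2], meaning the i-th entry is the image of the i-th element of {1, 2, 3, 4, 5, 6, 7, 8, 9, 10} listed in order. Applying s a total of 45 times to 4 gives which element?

5

Tracing 4 → 10 → … returns to 4 after 6 steps, so 4 lies in a 6-cycle (1 9 4 10 2 5).
Since the cycle has length 6, s^45 acts on it the same as s^3 (45 mod 6 = 3).
Stepping 3 places around the cycle: 4 → 10 → 2 → 5.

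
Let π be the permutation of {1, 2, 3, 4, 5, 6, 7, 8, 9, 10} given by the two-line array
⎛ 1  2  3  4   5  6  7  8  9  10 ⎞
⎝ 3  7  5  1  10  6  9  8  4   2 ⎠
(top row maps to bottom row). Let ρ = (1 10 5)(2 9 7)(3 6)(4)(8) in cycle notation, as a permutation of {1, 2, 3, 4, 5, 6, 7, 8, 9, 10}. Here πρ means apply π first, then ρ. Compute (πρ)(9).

π(9) = 4, then ρ(4) = 4; composing gives (πρ)(9) = 4.

4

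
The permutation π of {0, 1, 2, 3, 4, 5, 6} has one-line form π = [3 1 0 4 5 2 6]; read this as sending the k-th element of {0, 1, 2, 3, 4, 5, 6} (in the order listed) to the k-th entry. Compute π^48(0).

5

Tracing 0 → 3 → … returns to 0 after 5 steps, so 0 lies in a 5-cycle (0 3 4 5 2).
On a 5-cycle, π^5 is the identity, so π^48 = π^3 there (48 ≡ 3 mod 5).
Stepping 3 places around the cycle: 0 → 3 → 4 → 5.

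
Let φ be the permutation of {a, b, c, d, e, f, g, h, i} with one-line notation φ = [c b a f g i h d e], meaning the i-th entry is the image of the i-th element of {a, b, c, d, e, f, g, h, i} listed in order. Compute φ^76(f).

h

Tracing f → i → … returns to f after 6 steps, so f lies in a 6-cycle (d, f, i, e, g, h).
On a 6-cycle, φ^6 is the identity, so φ^76 = φ^4 there (76 ≡ 4 mod 6).
Advancing 4 steps from f: f → i → e → g → h.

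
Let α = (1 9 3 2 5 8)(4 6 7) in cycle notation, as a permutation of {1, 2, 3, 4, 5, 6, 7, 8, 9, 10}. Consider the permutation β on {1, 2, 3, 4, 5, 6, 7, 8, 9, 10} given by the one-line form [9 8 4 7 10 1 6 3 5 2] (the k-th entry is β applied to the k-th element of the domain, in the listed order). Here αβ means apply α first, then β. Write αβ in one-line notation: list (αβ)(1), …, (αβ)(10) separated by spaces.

Chase each element through α then β: 1 → 9 → 5; 2 → 5 → 10; 3 → 2 → 8; 4 → 6 → 1; 5 → 8 → 3; 6 → 7 → 6; 7 → 4 → 7; 8 → 1 → 9; 9 → 3 → 4; 10 → 10 → 2.
So αβ in one-line form is 5 10 8 1 3 6 7 9 4 2.

5 10 8 1 3 6 7 9 4 2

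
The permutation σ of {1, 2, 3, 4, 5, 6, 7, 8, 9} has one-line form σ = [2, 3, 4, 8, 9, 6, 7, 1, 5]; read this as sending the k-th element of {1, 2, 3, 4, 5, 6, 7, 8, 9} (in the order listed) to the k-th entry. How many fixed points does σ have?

2

The fixed points (elements with σ(x) = x) are {6, 7}, so there are 2.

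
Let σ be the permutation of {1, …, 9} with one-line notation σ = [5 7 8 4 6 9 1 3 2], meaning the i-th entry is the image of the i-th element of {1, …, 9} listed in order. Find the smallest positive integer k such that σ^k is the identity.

6

Decomposing into disjoint cycles gives cycle lengths 6, 2, 1.
The order of σ is the least common multiple of its cycle lengths: lcm(6, 2) = 6.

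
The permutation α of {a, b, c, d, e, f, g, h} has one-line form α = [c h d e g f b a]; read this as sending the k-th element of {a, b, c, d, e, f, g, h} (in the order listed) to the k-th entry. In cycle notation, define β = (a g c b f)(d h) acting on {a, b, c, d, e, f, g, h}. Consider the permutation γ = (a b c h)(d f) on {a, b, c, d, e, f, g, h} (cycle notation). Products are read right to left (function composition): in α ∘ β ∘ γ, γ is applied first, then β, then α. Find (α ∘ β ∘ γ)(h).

b

Apply the permutations in order: γ(h) = a, then β(a) = g, then α(g) = b. So (α ∘ β ∘ γ)(h) = b.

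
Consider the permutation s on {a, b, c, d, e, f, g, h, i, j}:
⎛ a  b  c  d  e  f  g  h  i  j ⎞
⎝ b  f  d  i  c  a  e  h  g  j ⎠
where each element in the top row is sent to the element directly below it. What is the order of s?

15

Writing s as disjoint cycles, the cycle lengths are 5, 3, 1, 1.
The order is lcm(5, 3) = 15.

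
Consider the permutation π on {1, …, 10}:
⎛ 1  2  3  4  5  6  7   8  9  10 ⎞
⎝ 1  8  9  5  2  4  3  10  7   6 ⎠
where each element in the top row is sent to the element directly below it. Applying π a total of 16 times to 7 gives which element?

Tracing 7 → 3 → … returns to 7 after 3 steps, so 7 lies in a 3-cycle (3 9 7).
On a 3-cycle, π^3 is the identity, so π^16 = π^1 there (16 ≡ 1 mod 3).
Stepping 1 place around the cycle: 7 → 3.

3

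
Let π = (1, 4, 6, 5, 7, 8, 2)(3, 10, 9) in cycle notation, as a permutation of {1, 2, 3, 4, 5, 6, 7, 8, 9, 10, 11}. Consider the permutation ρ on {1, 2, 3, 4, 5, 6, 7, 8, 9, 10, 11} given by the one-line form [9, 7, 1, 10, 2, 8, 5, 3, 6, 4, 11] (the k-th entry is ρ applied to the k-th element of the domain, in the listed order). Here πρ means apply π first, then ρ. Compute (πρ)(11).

First apply π: π(11) = 11, then ρ(11) = 11. Thus (πρ)(11) = 11.

11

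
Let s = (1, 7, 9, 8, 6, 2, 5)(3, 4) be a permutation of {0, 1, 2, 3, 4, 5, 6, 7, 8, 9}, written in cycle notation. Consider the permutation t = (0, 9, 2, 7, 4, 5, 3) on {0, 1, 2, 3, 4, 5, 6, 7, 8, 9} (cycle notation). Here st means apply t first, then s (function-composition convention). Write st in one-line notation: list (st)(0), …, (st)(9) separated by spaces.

8 7 9 0 1 4 2 3 6 5

(st)(x) = s(t(x)). Computing each image: s(t(0)) = s(9) = 8, s(t(1)) = s(1) = 7, s(t(2)) = s(7) = 9, s(t(3)) = s(0) = 0, s(t(4)) = s(5) = 1, s(t(5)) = s(3) = 4, s(t(6)) = s(6) = 2, s(t(7)) = s(4) = 3, s(t(8)) = s(8) = 6, s(t(9)) = s(2) = 5.
Hence st = [8 7 9 0 1 4 2 3 6 5].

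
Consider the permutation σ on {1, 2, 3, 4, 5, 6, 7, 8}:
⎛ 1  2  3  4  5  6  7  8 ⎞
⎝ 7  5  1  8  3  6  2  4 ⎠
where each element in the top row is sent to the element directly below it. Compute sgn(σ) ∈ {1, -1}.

-1

In disjoint-cycle form the cycle lengths are 5, 2, 1.
A cycle of length ℓ contributes ℓ−1 transpositions, so σ is a product of 4 + 1 = 5 transpositions — odd.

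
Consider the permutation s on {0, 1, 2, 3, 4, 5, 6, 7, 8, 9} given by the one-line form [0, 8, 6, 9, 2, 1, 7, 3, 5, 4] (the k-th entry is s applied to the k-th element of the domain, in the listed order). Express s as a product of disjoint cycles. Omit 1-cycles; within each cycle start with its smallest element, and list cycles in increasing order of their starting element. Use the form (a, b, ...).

Start at 1 and follow images: 1 → 8 → 5 → 1, giving the cycle (1, 8, 5).
Repeating from the next unused element and collecting all non-trivial cycles gives (1, 8, 5)(2, 6, 7, 3, 9, 4).

(1, 8, 5)(2, 6, 7, 3, 9, 4)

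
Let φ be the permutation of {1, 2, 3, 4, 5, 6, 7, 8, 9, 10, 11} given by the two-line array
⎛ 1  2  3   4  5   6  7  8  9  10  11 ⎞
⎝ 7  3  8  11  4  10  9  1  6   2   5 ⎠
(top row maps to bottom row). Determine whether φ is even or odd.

In disjoint-cycle form the cycle lengths are 8, 3.
A cycle of length ℓ contributes ℓ−1 transpositions, so φ is a product of 7 + 2 = 9 transpositions — odd.

odd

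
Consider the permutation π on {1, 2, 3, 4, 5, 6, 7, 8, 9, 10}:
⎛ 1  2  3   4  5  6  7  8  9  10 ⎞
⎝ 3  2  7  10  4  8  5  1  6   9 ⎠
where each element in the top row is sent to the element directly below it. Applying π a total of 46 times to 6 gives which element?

8

Tracing 6 → 8 → … returns to 6 after 9 steps, so 6 lies in a 9-cycle (1 3 7 5 4 10 9 6 8).
Since the cycle has length 9, π^46 acts on it the same as π^1 (46 mod 9 = 1).
Advancing 1 step from 6: 6 → 8.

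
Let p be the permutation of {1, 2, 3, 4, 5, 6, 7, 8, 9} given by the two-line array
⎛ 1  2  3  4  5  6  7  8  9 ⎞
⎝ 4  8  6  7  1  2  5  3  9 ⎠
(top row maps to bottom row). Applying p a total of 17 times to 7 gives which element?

5

Tracing 7 → 5 → … returns to 7 after 4 steps, so 7 lies in a 4-cycle (1 4 7 5).
On a 4-cycle, p^4 is the identity, so p^17 = p^1 there (17 ≡ 1 mod 4).
Stepping 1 place around the cycle: 7 → 5.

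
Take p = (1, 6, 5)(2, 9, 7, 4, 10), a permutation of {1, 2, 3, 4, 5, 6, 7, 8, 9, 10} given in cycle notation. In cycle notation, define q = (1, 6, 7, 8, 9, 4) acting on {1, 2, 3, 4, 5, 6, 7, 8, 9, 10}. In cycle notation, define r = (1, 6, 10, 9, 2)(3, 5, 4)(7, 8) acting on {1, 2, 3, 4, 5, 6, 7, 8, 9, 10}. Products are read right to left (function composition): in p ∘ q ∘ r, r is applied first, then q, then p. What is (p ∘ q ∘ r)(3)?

1

Chase 3: r(3) = 5; q(5) = 5; p(5) = 1. Hence (p ∘ q ∘ r)(3) = 1.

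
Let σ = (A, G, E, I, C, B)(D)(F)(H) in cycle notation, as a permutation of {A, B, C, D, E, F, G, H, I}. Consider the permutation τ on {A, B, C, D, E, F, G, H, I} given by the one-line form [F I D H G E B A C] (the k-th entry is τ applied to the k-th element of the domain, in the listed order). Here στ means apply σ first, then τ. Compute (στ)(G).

G

First apply σ: σ(G) = E, then τ(E) = G. Thus (στ)(G) = G.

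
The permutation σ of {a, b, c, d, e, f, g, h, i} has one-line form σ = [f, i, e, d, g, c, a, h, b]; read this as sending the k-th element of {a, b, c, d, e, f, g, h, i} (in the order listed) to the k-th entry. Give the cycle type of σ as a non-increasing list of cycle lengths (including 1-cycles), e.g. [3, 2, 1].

The disjoint cycles are (a, f, c, e, g)(b, i)(d)(h), with lengths 5, 2, 1, 1 in non-increasing order.

[5, 2, 1, 1]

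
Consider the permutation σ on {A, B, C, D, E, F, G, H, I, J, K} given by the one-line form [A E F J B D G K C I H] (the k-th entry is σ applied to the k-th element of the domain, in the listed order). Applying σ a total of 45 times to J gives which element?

Tracing J → I → … returns to J after 5 steps, so J lies in a 5-cycle (C, F, D, J, I).
On a 5-cycle, σ^5 is the identity, so σ^45 = σ^0 there (45 ≡ 0 mod 5).
So σ^45(J) = J.

J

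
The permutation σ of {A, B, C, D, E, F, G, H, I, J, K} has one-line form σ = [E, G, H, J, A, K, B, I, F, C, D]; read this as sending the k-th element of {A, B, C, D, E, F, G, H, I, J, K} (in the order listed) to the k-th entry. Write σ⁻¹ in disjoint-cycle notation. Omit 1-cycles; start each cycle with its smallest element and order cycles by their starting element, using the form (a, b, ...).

(A, E)(B, G)(C, J, D, K, F, I, H)

First write σ in disjoint cycles: (A, E)(B, G)(C, H, I, F, K, D, J).
Reversing each cycle (and rotating so the smallest element leads) gives σ⁻¹ = (A, E)(B, G)(C, J, D, K, F, I, H).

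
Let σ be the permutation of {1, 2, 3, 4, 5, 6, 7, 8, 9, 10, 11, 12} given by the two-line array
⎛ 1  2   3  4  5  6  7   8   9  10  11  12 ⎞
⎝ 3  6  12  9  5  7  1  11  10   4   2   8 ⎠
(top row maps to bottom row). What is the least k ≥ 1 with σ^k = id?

24

Decomposing into disjoint cycles gives cycle lengths 8, 3, 1.
The order of σ is the least common multiple of its cycle lengths: lcm(8, 3) = 24.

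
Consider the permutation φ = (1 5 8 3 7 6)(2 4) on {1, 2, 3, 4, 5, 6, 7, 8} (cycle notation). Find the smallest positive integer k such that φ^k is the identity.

The cycle type of φ is (6, 2).
Since disjoint cycles commute, ord(φ) = lcm(6, 2) = 6.

6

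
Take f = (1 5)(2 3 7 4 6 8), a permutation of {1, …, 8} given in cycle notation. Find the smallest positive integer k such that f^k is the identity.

6

The cycle type of f is (6, 2).
The order of f is the least common multiple of its cycle lengths: lcm(6, 2) = 6.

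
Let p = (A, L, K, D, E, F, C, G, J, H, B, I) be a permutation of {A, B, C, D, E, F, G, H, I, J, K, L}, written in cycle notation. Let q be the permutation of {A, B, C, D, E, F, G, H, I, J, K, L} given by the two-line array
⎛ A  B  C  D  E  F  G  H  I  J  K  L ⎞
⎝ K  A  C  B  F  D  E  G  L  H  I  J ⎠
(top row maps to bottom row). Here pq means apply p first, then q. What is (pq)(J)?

G

(pq)(J) = q(p(J)). p(J) = H, then q(H) = G. So (pq)(J) = G.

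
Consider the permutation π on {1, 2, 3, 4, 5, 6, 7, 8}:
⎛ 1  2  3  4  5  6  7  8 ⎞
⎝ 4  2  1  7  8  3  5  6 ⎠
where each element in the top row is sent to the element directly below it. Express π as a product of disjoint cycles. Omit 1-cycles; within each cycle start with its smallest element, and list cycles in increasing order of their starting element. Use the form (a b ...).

Iterating π from 1 gives 1 → 4 → 7 → 5 → 8 → 6 → 3 → 1; that is the 7-cycle (1 4 7 5 8 6 3).
Continuing from each remaining unvisited element yields (1 4 7 5 8 6 3).

(1 4 7 5 8 6 3)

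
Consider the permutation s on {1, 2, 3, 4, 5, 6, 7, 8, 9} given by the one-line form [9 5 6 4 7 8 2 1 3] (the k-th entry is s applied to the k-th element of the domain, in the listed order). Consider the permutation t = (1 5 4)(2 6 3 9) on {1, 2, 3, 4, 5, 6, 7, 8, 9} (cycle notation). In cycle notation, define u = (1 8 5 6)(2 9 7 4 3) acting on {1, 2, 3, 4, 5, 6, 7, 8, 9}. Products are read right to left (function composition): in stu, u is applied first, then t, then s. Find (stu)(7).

9

Chase 7: u(7) = 4; t(4) = 1; s(1) = 9. Hence (stu)(7) = 9.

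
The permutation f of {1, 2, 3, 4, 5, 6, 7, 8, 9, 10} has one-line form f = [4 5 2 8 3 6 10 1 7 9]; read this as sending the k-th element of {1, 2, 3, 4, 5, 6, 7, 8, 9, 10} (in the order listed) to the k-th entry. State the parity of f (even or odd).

even

In disjoint-cycle form the cycle lengths are 3, 3, 3, 1.
A cycle is odd iff its length is even; f has 0 even-length cycles, so sgn(f) = (−1)^0 and f is even.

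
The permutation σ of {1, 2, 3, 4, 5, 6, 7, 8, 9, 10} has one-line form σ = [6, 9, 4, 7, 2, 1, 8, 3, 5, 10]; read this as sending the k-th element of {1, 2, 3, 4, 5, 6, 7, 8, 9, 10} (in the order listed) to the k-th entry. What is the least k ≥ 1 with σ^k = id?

12

Writing σ as disjoint cycles, the cycle lengths are 4, 3, 2, 1.
The order is lcm(4, 3, 2) = 12.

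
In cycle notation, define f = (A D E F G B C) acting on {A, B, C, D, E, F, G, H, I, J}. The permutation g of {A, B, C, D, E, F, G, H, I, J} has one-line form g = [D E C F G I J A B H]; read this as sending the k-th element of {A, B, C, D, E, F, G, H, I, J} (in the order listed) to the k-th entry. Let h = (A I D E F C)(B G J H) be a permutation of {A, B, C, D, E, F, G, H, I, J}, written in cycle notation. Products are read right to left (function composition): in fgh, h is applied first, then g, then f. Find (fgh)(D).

B

Apply the permutations in order: h(D) = E, then g(E) = G, then f(G) = B. So (fgh)(D) = B.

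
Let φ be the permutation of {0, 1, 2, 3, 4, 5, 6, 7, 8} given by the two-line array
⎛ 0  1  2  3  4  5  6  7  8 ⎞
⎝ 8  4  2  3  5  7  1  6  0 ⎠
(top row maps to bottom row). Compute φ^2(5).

6

Tracing 5 → 7 → … returns to 5 after 5 steps, so 5 lies in a 5-cycle (1, 4, 5, 7, 6).
Stepping 2 places around the cycle: 5 → 7 → 6.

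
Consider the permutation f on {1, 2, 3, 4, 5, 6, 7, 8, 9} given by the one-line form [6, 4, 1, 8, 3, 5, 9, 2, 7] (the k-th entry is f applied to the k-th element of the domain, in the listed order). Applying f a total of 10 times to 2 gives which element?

4

Tracing 2 → 4 → … returns to 2 after 3 steps, so 2 lies in a 3-cycle (2 4 8).
On a 3-cycle, f^3 is the identity, so f^10 = f^1 there (10 ≡ 1 mod 3).
Advancing 1 step from 2: 2 → 4.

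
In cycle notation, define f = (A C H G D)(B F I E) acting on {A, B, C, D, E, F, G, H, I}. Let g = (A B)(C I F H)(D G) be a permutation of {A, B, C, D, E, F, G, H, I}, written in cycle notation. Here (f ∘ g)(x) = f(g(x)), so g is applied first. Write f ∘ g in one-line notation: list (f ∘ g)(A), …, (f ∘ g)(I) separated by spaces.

For each element, apply g then f: A → B → F; B → A → C; C → I → E; D → G → D; E → E → B; F → H → G; G → D → A; H → C → H; I → F → I.
So f ∘ g in one-line form is F C E D B G A H I.

F C E D B G A H I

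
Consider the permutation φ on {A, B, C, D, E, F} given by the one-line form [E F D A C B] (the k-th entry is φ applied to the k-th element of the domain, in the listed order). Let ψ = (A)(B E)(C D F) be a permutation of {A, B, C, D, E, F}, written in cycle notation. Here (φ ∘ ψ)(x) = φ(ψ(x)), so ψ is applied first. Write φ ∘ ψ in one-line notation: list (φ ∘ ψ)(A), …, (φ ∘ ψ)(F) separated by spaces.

E C A B F D

Chase each element through ψ then φ: A → A → E; B → E → C; C → D → A; D → F → B; E → B → F; F → C → D.
So φ ∘ ψ in one-line form is E C A B F D.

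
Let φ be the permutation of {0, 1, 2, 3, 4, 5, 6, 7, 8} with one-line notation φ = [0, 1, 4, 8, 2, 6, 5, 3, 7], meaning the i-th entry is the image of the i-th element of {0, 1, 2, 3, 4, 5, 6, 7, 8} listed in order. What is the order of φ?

6

Decomposing into disjoint cycles gives cycle lengths 3, 2, 2, 1, 1.
Since disjoint cycles commute, ord(φ) = lcm(3, 2, 2) = 6.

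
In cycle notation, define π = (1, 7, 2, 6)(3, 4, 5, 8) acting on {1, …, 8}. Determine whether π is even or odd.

even

The cycle lengths are 4, 4.
A cycle of length ℓ contributes ℓ−1 transpositions, so π is a product of 3 + 3 = 6 transpositions — even.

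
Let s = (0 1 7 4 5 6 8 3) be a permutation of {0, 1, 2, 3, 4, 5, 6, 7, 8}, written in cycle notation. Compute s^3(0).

0 lies in the 8-cycle (0 1 7 4 5 6 8 3).
Stepping 3 places around the cycle: 0 → 1 → 7 → 4.

4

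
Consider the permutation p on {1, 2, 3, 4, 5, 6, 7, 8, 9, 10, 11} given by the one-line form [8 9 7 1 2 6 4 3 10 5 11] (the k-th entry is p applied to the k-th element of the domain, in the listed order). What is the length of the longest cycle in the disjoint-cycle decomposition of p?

Decomposing into disjoint cycles gives (1 8 3 7 4)(2 9 10 5); the longest has length 5.

5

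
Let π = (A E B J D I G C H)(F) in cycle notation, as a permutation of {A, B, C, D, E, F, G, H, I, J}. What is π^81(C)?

C

C lies in the 9-cycle (A E B J D I G C H).
On a 9-cycle, π^9 is the identity, so π^81 = π^0 there (81 ≡ 0 mod 9).
So π^81(C) = C.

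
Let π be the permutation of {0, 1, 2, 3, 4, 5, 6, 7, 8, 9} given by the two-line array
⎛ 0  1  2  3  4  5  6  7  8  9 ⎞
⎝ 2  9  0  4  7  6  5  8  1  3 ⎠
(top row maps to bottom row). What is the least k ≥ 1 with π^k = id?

Writing π as disjoint cycles, the cycle lengths are 6, 2, 2.
The order of π is the least common multiple of its cycle lengths: lcm(6, 2, 2) = 6.

6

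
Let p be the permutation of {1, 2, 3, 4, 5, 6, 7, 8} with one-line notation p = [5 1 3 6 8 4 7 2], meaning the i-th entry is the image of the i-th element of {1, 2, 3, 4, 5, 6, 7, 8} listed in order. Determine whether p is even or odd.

In disjoint-cycle form the cycle lengths are 4, 2, 1, 1.
A cycle is odd iff its length is even; p has 2 even-length cycles, so sgn(p) = (−1)^2 and p is even.

even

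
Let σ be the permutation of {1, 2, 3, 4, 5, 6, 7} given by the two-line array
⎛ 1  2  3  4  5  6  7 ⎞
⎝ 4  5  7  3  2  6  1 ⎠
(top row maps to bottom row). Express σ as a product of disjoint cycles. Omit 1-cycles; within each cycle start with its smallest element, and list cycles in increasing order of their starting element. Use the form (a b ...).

Start at 1 and follow images: 1 → 4 → 3 → 7 → 1, giving the cycle (1 4 3 7).
Repeating from the next unused element and collecting all non-trivial cycles gives (1 4 3 7)(2 5).

(1 4 3 7)(2 5)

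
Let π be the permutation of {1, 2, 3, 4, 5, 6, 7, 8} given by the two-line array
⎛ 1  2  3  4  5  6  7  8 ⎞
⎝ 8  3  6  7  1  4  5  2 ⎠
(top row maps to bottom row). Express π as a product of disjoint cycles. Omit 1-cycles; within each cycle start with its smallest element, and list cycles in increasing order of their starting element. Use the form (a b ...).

(1 8 2 3 6 4 7 5)

Iterating π from 1 gives 1 → 8 → 2 → 3 → 6 → 4 → 7 → 5 → 1; that is the 8-cycle (1 8 2 3 6 4 7 5).
Continuing from each remaining unvisited element yields (1 8 2 3 6 4 7 5).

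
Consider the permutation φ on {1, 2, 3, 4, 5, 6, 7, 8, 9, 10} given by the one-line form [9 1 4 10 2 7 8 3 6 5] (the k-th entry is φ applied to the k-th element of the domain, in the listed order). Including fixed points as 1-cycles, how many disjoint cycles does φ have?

1

The cycle decomposition is (1, 9, 6, 7, 8, 3, 4, 10, 5, 2), which has 1 cycle (counting 1-cycles).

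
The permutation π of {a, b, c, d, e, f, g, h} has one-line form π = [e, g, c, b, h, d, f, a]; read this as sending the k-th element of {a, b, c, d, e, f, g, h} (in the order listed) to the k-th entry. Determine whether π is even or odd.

odd

In disjoint-cycle form the cycle lengths are 4, 3, 1.
A cycle is odd iff its length is even; π has 1 even-length cycle, so sgn(π) = (−1)^1 and π is odd.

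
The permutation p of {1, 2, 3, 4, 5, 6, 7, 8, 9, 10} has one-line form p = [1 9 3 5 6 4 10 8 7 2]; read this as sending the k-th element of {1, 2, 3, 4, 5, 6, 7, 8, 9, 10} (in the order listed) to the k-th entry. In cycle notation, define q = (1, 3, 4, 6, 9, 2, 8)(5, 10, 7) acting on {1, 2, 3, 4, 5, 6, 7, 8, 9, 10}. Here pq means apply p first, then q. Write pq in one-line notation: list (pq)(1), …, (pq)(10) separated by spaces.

3 2 4 10 9 6 7 1 5 8

(pq)(x) = q(p(x)). Computing each image: q(p(1)) = q(1) = 3, q(p(2)) = q(9) = 2, q(p(3)) = q(3) = 4, q(p(4)) = q(5) = 10, q(p(5)) = q(6) = 9, q(p(6)) = q(4) = 6, q(p(7)) = q(10) = 7, q(p(8)) = q(8) = 1, q(p(9)) = q(7) = 5, q(p(10)) = q(2) = 8.
Hence pq = [3 2 4 10 9 6 7 1 5 8].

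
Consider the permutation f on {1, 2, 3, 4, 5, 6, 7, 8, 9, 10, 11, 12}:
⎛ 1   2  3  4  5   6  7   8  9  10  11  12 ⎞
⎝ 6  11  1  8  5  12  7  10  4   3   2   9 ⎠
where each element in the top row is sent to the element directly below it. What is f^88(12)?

12

Tracing 12 → 9 → … returns to 12 after 8 steps, so 12 lies in an 8-cycle (1, 6, 12, 9, 4, 8, 10, 3).
Since the cycle has length 8, f^88 acts on it the same as f^0 (88 mod 8 = 0).
So f^88(12) = 12.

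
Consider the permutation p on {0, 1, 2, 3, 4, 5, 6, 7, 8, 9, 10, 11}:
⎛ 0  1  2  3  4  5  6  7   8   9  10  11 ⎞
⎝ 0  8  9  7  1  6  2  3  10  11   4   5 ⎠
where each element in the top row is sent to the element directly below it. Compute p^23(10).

Tracing 10 → 4 → … returns to 10 after 4 steps, so 10 lies in a 4-cycle (1 8 10 4).
Since the cycle has length 4, p^23 acts on it the same as p^3 (23 mod 4 = 3).
Advancing 3 steps from 10: 10 → 4 → 1 → 8.

8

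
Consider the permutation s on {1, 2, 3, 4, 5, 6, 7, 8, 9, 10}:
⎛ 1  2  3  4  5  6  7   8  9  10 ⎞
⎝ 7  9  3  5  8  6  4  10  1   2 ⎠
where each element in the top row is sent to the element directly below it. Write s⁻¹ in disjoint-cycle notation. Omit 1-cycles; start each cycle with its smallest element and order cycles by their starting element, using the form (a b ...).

The cycle decomposition of s is (1 7 4 5 8 10 2 9).
Reversing each cycle (and rotating so the smallest element leads) gives s⁻¹ = (1 9 2 10 8 5 4 7).

(1 9 2 10 8 5 4 7)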